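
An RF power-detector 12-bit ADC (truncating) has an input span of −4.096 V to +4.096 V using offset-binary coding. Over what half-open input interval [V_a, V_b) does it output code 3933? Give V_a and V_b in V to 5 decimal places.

[3.77000 V, 3.77200 V)

LSB = 8.192/2^12 = 2.000 mV.
V_a = V_low + 3933·LSB = 3.77 V; V_b = V_low + 3934·LSB = 3.772 V.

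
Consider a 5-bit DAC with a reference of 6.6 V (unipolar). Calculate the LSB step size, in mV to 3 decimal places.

Full-scale span = 6.6 V.
LSB = 6.6 / 2^5 = 6.6 / 32 = 0.20625 V = 206.250 mV.

206.250 mV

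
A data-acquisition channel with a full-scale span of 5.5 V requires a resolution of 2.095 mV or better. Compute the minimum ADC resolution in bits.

12 bits

Number of steps required ≥ 5.5 V / 2.095 mV = 2625.30.
Need 2^N ≥ 2625.30; 2^11 = 2048, 2^12 = 4096.
Minimum N = 12.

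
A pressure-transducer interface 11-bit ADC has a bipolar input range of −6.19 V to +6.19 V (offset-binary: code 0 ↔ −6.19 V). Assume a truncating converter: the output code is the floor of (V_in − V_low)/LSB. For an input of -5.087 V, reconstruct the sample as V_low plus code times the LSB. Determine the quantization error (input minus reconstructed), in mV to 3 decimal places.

2.824 mV

Step size: 12.38 V ÷ 2^11 = 6.045 mV.
Scaled input = 182.4672 LSBs, so code = 182.
Reconstructed: -5.0898242 V.
V_in − V_rec = 0.00282422 V = 2.824 mV.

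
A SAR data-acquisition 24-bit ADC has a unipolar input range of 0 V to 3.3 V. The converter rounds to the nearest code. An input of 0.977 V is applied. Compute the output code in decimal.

Full-scale span = 3.3 V; LSB = 3.3/2^24 = 0.20 µV.
(0.977 − 0) / 1.96695e-07 = 4967072.737 LSBs.
So the output code is 4967073.

code 4967073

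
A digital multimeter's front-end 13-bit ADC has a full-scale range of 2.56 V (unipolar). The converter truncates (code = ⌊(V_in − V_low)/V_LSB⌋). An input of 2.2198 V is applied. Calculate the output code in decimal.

Full-scale span = 2.56 V; LSB = 2.56/2^13 = 312.50 µV.
(V_in − V_low)/LSB = (2.2198 − 0) / 0.0003125 = 7103.360.
So the output code is 7103.

code 7103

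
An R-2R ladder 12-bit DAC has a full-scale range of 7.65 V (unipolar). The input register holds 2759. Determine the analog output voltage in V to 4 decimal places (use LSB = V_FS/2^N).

LSB = 7.65 V / 2^12 = 1.868 mV.
V_out = 0 + 2759 × 0.00186768 V = 5.15292 V.

5.1529 V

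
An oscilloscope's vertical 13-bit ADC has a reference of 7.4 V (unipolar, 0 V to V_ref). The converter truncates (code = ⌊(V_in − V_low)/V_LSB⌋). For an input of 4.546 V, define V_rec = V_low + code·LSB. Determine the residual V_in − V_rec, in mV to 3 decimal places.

0.492 mV

LSB = 7.4/2^13 = 0.903 mV.
(V_in − V_low)/LSB = (4.546 − 0)/0.00090332 = 5032.5449 → code 5032 (floor).
Code 5032 maps back to 0 + 5032×0.00090332 V = 4.5455078 V.
V_in − V_rec = 0.000492188 V = 0.492 mV.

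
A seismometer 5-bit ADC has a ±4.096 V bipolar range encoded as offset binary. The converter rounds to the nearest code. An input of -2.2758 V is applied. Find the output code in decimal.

Full-scale span = 8.192 V; LSB = 8.192/2^5 = 256.000 mV.
Input sits at 7.110 steps above V_low.
Round → code 7.

code 7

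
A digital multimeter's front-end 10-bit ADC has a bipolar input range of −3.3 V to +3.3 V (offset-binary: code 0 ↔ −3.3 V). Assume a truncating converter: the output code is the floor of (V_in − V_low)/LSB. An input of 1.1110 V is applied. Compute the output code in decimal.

LSB = 6.6 V / 1024 = 6.445 mV.
(1.1110 − (−3.3)) / 0.00644531 = 684.373 LSBs.
⌊·⌋(684.373) = 684.

code 684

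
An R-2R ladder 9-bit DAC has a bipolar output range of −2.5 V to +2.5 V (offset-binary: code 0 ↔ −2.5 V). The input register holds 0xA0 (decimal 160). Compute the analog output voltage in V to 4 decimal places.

LSB = 5 V / 2^9 = 9.766 mV.
Code 0xA0 = 160 decimal.
V_out = (−2.5) + 160 × 0.00976562 V = -0.9375 V.

-0.9375 V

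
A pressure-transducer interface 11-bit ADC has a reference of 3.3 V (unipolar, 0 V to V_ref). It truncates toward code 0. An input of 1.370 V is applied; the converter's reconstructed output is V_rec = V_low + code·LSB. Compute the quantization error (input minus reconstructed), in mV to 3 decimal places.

0.371 mV

Step size: 3.3 V ÷ 2^11 = 1.611 mV.
Scaled input = 850.2303 LSBs, so code = 850.
V_rec = 0 + 850·0.00161133 = 1.3696289 V.
V_in − V_rec = 0.000371094 V = 0.371 mV.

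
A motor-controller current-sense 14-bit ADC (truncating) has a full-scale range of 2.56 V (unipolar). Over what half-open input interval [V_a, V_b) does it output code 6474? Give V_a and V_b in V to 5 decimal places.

[1.01156 V, 1.01172 V)

LSB = 2.56/2^14 = 156.25 µV.
V_a = V_low + 6474·LSB = 1.01156 V; V_b = V_low + 6475·LSB = 1.01172 V.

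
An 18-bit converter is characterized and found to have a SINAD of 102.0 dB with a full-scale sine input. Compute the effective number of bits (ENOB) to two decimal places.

16.65 bits

ENOB = (SINAD − 1.76) / 6.02 = (102.0 − 1.76)/6.02 = 16.651.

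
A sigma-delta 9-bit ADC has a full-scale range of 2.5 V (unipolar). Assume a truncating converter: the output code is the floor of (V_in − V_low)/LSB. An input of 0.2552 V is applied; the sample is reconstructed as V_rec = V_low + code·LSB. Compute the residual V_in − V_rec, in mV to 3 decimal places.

LSB = 2.5/2^9 = 4.883 mV.
(V_in − V_low)/LSB = (0.2552 − 0)/0.00488281 = 52.2650 → code 52 (floor).
Code 52 maps back to 0 + 52×0.00488281 V = 0.25390625 V.
Difference: 0.00129375 V → 1.294 mV.

1.294 mV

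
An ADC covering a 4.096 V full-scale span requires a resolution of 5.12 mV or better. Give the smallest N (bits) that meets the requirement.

Number of steps required ≥ 4.096 V / 5.12 mV = 800.00.
Need 2^N ≥ 800.00; 2^9 = 512, 2^10 = 1024.
Minimum N = 10.

10 bits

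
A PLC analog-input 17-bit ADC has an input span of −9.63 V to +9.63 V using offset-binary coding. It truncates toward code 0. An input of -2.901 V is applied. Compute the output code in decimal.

code 45793

Full-scale span = 19.26 V; LSB = 19.26/2^17 = 146.94 µV.
(-2.901 − (−9.63)) / 0.000146942 = 45793.535 LSBs.
Floor → code 45793.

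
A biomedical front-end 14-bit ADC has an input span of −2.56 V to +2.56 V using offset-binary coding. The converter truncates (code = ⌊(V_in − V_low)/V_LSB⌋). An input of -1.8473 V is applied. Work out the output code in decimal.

Full-scale span = 5.12 V; LSB = 5.12/2^14 = 312.50 µV.
Input sits at 2280.640 steps above V_low.
So the output code is 2280.

code 2280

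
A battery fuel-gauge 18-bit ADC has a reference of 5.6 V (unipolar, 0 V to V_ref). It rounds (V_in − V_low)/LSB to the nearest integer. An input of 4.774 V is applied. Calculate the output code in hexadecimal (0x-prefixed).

With 262144 levels over 5.6 V, one step is 21.36 µV.
Input sits at 223477.760 steps above V_low.
Round → code 223478.
In hexadecimal (0x-prefixed): 0x368F6.

code 0x368F6 (decimal 223478)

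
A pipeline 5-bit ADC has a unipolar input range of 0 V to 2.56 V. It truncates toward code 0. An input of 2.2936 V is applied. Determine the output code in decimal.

Full-scale span = 2.56 V; LSB = 2.56/2^5 = 80.000 mV.
(V_in − V_low)/LSB = (2.2936 − 0) / 0.08 = 28.670.
Floor → code 28.

code 28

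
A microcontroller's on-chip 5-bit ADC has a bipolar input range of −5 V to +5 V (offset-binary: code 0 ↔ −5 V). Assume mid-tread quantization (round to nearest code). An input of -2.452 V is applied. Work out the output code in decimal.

With 32 levels over 10 V, one step is 312.500 mV.
(-2.452 − (−5)) / 0.3125 = 8.154 LSBs.
round(8.154) = 8.

code 8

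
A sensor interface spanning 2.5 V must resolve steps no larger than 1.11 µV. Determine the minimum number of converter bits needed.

Number of steps required ≥ 2.5 V / 1.11 µV = 2252252.25.
Need 2^N ≥ 2252252.25; 2^21 = 2097152, 2^22 = 4194304.
Minimum N = 22.

22 bits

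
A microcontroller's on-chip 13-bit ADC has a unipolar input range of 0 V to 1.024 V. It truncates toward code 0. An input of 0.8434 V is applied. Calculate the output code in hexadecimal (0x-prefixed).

code 0x1A5B (decimal 6747)

LSB = 1.024 V / 8192 = 125.00 µV.
(0.8434 − 0) / 0.000125 = 6747.200 LSBs.
Floor → code 6747.
In hexadecimal (0x-prefixed): 0x1A5B.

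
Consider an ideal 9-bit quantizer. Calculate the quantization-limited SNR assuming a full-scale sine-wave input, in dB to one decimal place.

SNR ≈ 6.02·N + 1.76 dB = 6.02·9 + 1.76 = 55.94 dB.

55.9 dB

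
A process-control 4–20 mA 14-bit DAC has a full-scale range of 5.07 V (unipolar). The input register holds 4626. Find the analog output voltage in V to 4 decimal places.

1.4315 V

LSB = 5.07 V / 2^14 = 309.45 µV.
V_out = 0 + 4626 × 0.000309448 V = 1.43151 V.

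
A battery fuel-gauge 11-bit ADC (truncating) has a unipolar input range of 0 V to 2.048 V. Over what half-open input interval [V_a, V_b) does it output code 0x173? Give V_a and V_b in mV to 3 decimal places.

LSB = 2.048/2^11 = 1.000 mV.
Code 0x173 = 371 decimal.
V_a = V_low + 371·LSB = 0.371 V; V_b = V_low + 372·LSB = 0.372 V.

[371.000 mV, 372.000 mV)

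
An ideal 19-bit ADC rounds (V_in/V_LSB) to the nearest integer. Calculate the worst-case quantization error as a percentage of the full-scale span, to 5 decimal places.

0.00010 %

Rounding → worst-case error = ½ LSB = V_FS/2^20, so 100/1048576 = 9.53674e-05 % of full scale.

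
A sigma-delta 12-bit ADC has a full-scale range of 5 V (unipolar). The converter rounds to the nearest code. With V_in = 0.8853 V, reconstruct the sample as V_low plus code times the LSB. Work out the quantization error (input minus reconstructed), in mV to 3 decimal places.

0.290 mV

LSB = 5/2^12 = 1.221 mV.
Scaled input = 725.2378 LSBs, so code = 725.
Reconstructed: 0.88500977 V.
Difference: 0.000290234 V → 0.290 mV.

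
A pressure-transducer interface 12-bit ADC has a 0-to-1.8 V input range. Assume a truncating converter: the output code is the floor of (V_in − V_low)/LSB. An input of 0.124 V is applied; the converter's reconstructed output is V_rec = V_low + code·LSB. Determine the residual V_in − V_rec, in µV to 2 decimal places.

74.22 µV

LSB = 1.8/2^12 = 439.45 µV.
Scaled input = 282.1689 LSBs, so code = 282.
V_rec = 0 + 282·0.000439453 = 0.12392578 V.
Difference: 7.42187e-05 V → 74.22 µV.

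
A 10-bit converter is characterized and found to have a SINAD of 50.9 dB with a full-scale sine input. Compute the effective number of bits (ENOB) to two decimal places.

ENOB = (SINAD − 1.76) / 6.02 = (50.9 − 1.76)/6.02 = 8.163.

8.16 bits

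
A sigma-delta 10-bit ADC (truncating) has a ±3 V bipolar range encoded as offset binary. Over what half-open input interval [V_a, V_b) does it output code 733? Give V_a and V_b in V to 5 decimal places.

[1.29492 V, 1.30078 V)

LSB = 6/2^10 = 5.859 mV.
V_a = V_low + 733·LSB = 1.29492 V; V_b = V_low + 734·LSB = 1.30078 V.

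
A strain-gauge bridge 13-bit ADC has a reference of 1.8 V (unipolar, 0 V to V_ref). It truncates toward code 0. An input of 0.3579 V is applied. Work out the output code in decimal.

Full-scale span = 1.8 V; LSB = 1.8/2^13 = 219.73 µV.
(0.3579 − 0) / 0.000219727 = 1628.843 LSBs.
⌊·⌋(1628.843) = 1628.

code 1628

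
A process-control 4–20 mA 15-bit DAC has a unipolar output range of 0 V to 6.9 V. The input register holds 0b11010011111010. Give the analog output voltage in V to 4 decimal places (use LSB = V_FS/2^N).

LSB = 6.9 V / 2^15 = 210.57 µV.
Code 0b11010011111010 = 13562 decimal.
V_out = 0 + 13562 × 0.000210571 V = 2.85577 V.

2.8558 V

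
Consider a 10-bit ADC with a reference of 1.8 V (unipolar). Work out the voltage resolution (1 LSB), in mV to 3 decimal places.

Full-scale span = 1.8 V.
LSB = 1.8 / 2^10 = 1.8 / 1024 = 0.00175781 V = 1.758 mV.

1.758 mV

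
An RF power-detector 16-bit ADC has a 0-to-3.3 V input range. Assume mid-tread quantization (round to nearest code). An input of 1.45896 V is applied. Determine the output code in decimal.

With 65536 levels over 3.3 V, one step is 50.35 µV.
(1.45896 − 0) / 5.0354e-05 = 28974.061 LSBs.
Round → code 28974.

code 28974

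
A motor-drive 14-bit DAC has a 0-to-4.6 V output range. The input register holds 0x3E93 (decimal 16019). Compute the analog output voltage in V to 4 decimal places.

LSB = 4.6 V / 2^14 = 280.76 µV.
Code 0x3E93 = 16019 decimal.
V_out = 0 + 16019 × 0.000280762 V = 4.49752 V.

4.4975 V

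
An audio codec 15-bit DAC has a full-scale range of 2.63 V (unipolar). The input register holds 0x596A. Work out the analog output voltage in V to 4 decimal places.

1.8372 V

LSB = 2.63 V / 2^15 = 80.26 µV.
Code 0x596A = 22890 decimal.
V_out = 0 + 22890 × 8.02612e-05 V = 1.83718 V.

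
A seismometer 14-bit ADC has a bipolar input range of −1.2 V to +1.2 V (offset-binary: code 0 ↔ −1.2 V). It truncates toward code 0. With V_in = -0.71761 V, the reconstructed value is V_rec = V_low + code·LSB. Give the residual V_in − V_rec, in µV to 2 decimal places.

16.95 µV

One LSB is 2.4 V / 16384 = 146.48 µV.
Scaled input = 3293.1157 LSBs, so code = 3293.
Code 3293 maps back to (−1.2) + 3293×0.000146484 V = -0.71762695 V.
Difference: 1.69531e-05 V → 16.95 µV.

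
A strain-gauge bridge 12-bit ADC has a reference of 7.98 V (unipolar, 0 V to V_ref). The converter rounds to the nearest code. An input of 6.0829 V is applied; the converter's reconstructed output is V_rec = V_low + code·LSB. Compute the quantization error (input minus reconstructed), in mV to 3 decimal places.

One LSB is 7.98 V / 4096 = 1.948 mV.
(V_in − V_low)/LSB = (6.0829 − 0)/0.00194824 = 3122.2504 → code 3122 (round).
Code 3122 maps back to 0 + 3122×0.00194824 V = 6.0824121 V.
Difference: 0.000487891 V → 0.488 mV.

0.488 mV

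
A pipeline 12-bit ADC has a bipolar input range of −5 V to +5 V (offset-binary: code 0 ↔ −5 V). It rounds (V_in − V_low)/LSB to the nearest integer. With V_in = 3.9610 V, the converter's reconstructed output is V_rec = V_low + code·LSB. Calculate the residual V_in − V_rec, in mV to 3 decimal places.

LSB = 10/2^12 = 2.441 mV.
(V_in − V_low)/LSB = (3.9610 − (−5))/0.00244141 = 3670.4256 → code 3670 (round).
Code 3670 maps back to (−5) + 3670×0.00244141 V = 3.9599609 V.
Error = 3.9610 − 3.9599609 = 0.00103906 V = 1.039 mV.

1.039 mV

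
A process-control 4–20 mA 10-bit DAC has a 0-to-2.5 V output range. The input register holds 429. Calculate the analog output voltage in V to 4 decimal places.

1.0474 V

LSB = 2.5 V / 2^10 = 2.441 mV.
V_out = 0 + 429 × 0.00244141 V = 1.04736 V.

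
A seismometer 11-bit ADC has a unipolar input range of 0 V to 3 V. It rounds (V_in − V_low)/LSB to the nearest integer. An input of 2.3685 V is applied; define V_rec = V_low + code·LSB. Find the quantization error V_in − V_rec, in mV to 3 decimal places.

-0.152 mV

Step size: 3 V ÷ 2^11 = 1.465 mV.
Scaled input = 1616.8960 LSBs, so code = 1617.
Code 1617 maps back to 0 + 1617×0.00146484 V = 2.3686523 V.
Difference: -0.000152344 V → -0.152 mV.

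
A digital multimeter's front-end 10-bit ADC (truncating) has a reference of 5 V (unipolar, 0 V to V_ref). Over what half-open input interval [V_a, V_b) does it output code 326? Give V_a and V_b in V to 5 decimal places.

LSB = 5/2^10 = 4.883 mV.
V_a = V_low + 326·LSB = 1.5918 V; V_b = V_low + 327·LSB = 1.59668 V.

[1.59180 V, 1.59668 V)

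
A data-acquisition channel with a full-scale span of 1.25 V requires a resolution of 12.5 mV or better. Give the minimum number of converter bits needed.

7 bits

Number of steps required ≥ 1.25 V / 12.5 mV = 100.00.
Need 2^N ≥ 100.00; 2^6 = 64, 2^7 = 128.
Minimum N = 7.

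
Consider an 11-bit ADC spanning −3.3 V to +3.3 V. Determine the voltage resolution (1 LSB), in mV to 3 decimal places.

Full-scale span = 6.6 V.
LSB = 6.6 / 2^11 = 6.6 / 2048 = 0.00322266 V = 3.223 mV.

3.223 mV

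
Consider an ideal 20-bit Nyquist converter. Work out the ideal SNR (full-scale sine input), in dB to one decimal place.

122.2 dB

SNR ≈ 6.02·N + 1.76 dB = 6.02·20 + 1.76 = 122.16 dB.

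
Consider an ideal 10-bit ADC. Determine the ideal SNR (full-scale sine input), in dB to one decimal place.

62.0 dB

SNR ≈ 6.02·N + 1.76 dB = 6.02·10 + 1.76 = 61.96 dB.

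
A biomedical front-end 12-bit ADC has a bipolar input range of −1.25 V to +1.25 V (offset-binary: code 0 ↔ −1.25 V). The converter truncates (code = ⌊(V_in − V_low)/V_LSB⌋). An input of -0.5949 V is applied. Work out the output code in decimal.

code 1073

LSB = 2.5 V / 4096 = 0.610 mV.
Input sits at 1073.316 steps above V_low.
Floor → code 1073.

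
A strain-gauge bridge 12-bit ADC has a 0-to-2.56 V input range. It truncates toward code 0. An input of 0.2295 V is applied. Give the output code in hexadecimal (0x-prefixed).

code 0x16F (decimal 367)

Full-scale span = 2.56 V; LSB = 2.56/2^12 = 0.625 mV.
(V_in − V_low)/LSB = (0.2295 − 0) / 0.000625 = 367.200.
Floor → code 367.
In hexadecimal (0x-prefixed): 0x16F.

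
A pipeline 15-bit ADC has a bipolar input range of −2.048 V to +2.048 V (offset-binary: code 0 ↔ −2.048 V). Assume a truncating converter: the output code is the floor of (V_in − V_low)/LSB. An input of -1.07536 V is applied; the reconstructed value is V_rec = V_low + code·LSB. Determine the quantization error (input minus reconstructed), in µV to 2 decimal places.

LSB = 4.096/2^15 = 125.00 µV.
(-1.07536 − (−2.048))/0.000125 = 7781.1200; ⌊·⌋ gives code 7781.
V_rec = (−2.048) + 7781·0.000125 = -1.075375 V.
V_in − V_rec = 1.5e-05 V = 15.00 µV.

15.00 µV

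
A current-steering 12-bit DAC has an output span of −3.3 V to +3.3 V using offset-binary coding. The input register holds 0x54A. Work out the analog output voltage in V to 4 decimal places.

LSB = 6.6 V / 2^12 = 1.611 mV.
Code 0x54A = 1354 decimal.
V_out = (−3.3) + 1354 × 0.00161133 V = -1.11826 V.

-1.1183 V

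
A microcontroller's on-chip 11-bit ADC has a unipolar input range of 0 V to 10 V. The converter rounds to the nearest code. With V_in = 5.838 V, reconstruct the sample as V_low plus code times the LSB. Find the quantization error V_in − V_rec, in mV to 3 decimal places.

-1.844 mV

One LSB is 10 V / 2048 = 4.883 mV.
(5.838 − 0)/0.00488281 = 1195.6224; round gives code 1196.
Code 1196 maps back to 0 + 1196×0.00488281 V = 5.8398438 V.
Difference: -0.00184375 V → -1.844 mV.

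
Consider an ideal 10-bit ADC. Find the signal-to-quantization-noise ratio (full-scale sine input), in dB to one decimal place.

62.0 dB

SNR ≈ 6.02·N + 1.76 dB = 6.02·10 + 1.76 = 61.96 dB.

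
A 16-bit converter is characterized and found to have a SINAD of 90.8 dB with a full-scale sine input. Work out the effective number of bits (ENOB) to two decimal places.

14.79 bits

ENOB = (SINAD − 1.76) / 6.02 = (90.8 − 1.76)/6.02 = 14.791.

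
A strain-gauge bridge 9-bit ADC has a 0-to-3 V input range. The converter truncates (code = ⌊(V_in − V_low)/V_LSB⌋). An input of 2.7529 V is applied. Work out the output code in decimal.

code 469

With 512 levels over 3 V, one step is 5.859 mV.
Input sits at 469.828 steps above V_low.
So the output code is 469.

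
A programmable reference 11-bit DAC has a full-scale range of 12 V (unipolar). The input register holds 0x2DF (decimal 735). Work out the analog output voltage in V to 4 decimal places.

4.3066 V

LSB = 12 V / 2^11 = 5.859 mV.
Code 0x2DF = 735 decimal.
V_out = 0 + 735 × 0.00585938 V = 4.30664 V.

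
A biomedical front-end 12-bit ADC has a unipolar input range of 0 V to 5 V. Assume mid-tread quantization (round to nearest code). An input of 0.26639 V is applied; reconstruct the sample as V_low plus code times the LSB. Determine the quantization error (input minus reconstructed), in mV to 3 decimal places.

0.277 mV

Step size: 5 V ÷ 2^12 = 1.221 mV.
(V_in − V_low)/LSB = (0.26639 − 0)/0.0012207 = 218.2267 → code 218 (round).
V_rec = 0 + 218·0.0012207 = 0.26611328 V.
Error = 0.26639 − 0.26611328 = 0.000276719 V = 0.277 mV.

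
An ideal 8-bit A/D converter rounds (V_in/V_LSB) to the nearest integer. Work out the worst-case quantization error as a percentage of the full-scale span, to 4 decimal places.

Rounding → worst-case error = ½ LSB = V_FS/2^9, so 100/512 = 0.195312 % of full scale.

0.1953 %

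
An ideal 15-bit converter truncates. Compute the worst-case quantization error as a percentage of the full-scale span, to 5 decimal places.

Truncating → worst-case error = 1 LSB = V_FS/2^15, so 100/32768 = 0.00305176 % of full scale.

0.00305 %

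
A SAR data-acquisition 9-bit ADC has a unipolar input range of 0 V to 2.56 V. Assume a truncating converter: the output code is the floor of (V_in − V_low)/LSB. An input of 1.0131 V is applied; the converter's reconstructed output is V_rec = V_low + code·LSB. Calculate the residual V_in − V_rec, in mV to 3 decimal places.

One LSB is 2.56 V / 512 = 5.000 mV.
(1.0131 − 0)/0.005 = 202.6200; ⌊·⌋ gives code 202.
Reconstructed: 1.01 V.
Difference: 0.0031 V → 3.100 mV.

3.100 mV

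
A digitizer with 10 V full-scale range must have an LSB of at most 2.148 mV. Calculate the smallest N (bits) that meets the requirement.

13 bits

Number of steps required ≥ 10 V / 2.148 mV = 4655.49.
Need 2^N ≥ 4655.49; 2^12 = 4096, 2^13 = 8192.
Minimum N = 13.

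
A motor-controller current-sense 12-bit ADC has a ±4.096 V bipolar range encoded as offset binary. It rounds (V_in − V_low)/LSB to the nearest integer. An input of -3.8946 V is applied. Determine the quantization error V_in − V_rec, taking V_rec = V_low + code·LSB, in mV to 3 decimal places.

-0.600 mV

LSB = 8.192/2^12 = 2.000 mV.
Scaled input = 100.7000 LSBs, so code = 101.
Code 101 maps back to (−4.096) + 101×0.002 V = -3.894 V.
Difference: -0.0006 V → -0.600 mV.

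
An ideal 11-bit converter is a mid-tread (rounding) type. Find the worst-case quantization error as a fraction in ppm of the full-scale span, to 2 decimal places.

Rounding → worst-case error = ½ LSB = V_FS/2^12, so 1e+06/4096 = 244.141 ppm of full scale.

244.14 ppm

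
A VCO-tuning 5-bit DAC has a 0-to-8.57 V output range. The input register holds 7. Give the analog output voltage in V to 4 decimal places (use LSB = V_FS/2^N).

1.8747 V

LSB = 8.57 V / 2^5 = 267.812 mV.
V_out = 0 + 7 × 0.267813 V = 1.87469 V.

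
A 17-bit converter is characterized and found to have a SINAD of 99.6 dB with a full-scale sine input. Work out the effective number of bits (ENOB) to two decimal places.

ENOB = (SINAD − 1.76) / 6.02 = (99.6 − 1.76)/6.02 = 16.252.

16.25 bits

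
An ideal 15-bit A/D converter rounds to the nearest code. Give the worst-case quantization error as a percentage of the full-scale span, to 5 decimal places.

Rounding → worst-case error = ½ LSB = V_FS/2^16, so 100/65536 = 0.00152588 % of full scale.

0.00153 %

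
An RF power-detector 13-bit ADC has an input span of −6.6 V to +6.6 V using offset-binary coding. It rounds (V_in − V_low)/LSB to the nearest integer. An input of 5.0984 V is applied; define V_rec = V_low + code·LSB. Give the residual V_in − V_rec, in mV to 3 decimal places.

Step size: 13.2 V ÷ 2^13 = 1.611 mV.
(V_in − V_low)/LSB = (5.0984 − (−6.6))/0.00161133 = 7260.0979 → code 7260 (round).
Code 7260 maps back to (−6.6) + 7260×0.00161133 V = 5.0982422 V.
Difference: 0.000157812 V → 0.158 mV.

0.158 mV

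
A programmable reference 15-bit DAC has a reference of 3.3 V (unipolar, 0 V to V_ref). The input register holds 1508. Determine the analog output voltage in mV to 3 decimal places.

151.868 mV

LSB = 3.3 V / 2^15 = 100.71 µV.
V_out = 0 + 1508 × 0.000100708 V = 0.151868 V.
= 151.868 mV.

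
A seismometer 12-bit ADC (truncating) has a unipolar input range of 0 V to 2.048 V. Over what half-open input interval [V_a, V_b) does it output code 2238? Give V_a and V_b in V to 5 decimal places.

[1.11900 V, 1.11950 V)

LSB = 2.048/2^12 = 0.500 mV.
V_a = V_low + 2238·LSB = 1.119 V; V_b = V_low + 2239·LSB = 1.1195 V.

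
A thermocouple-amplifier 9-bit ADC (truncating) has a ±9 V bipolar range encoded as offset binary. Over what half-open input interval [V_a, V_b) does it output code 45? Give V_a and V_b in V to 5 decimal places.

LSB = 18/2^9 = 35.156 mV.
V_a = V_low + 45·LSB = -7.41797 V; V_b = V_low + 46·LSB = -7.38281 V.

[-7.41797 V, -7.38281 V)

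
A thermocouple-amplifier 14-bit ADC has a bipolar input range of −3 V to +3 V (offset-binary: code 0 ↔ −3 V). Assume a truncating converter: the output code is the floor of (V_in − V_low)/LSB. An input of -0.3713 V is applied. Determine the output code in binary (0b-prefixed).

code 0b1110000001010 (decimal 7178)

Full-scale span = 6 V; LSB = 6/2^14 = 366.21 µV.
(-0.3713 − (−3)) / 0.000366211 = 7178.103 LSBs.
So the output code is 7178.
In binary (0b-prefixed): 0b1110000001010.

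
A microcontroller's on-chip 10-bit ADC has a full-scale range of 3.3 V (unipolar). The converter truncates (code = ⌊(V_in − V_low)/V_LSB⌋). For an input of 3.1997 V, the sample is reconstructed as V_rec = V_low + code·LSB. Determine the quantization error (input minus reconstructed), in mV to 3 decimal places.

One LSB is 3.3 V / 1024 = 3.223 mV.
(3.1997 − 0)/0.00322266 = 992.8766; ⌊·⌋ gives code 992.
V_rec = 0 + 992·0.00322266 = 3.196875 V.
V_in − V_rec = 0.002825 V = 2.825 mV.

2.825 mV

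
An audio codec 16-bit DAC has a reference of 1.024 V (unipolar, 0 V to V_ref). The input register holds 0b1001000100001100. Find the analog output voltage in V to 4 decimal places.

0.5802 V

LSB = 1.024 V / 2^16 = 15.62 µV.
Code 0b1001000100001100 = 37132 decimal.
V_out = 0 + 37132 × 1.5625e-05 V = 0.580187 V.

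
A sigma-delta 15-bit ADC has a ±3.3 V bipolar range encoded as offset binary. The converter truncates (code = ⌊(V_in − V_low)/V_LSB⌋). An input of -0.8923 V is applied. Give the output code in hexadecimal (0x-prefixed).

LSB = 6.6 V / 32768 = 201.42 µV.
Input sits at 11953.866 steps above V_low.
⌊·⌋(11953.866) = 11953.
In hexadecimal (0x-prefixed): 0x2EB1.

code 0x2EB1 (decimal 11953)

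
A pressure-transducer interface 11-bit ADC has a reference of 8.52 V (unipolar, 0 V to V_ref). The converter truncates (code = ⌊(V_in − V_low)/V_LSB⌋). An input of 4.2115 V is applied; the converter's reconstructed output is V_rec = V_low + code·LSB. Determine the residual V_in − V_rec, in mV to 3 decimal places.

LSB = 8.52/2^11 = 4.160 mV.
Scaled input = 1012.3418 LSBs, so code = 1012.
Reconstructed: 4.2100781 V.
Difference: 0.00142187 V → 1.422 mV.

1.422 mV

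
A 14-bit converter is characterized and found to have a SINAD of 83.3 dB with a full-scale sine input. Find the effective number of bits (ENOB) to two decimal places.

13.54 bits

ENOB = (SINAD − 1.76) / 6.02 = (83.3 − 1.76)/6.02 = 13.545.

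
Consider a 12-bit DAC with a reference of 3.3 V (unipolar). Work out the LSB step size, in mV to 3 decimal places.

0.806 mV

Full-scale span = 3.3 V.
LSB = 3.3 / 2^12 = 3.3 / 4096 = 0.000805664 V = 0.806 mV.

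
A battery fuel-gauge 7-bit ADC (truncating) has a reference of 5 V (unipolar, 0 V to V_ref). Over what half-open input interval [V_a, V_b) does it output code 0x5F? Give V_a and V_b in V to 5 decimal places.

[3.71094 V, 3.75000 V)

LSB = 5/2^7 = 39.062 mV.
Code 0x5F = 95 decimal.
V_a = V_low + 95·LSB = 3.71094 V; V_b = V_low + 96·LSB = 3.75 V.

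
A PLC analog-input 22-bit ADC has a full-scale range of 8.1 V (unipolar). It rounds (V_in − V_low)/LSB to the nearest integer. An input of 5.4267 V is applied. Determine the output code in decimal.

LSB = 8.1 V / 4194304 = 1.93 µV.
(V_in − V_low)/LSB = (5.4267 − 0) / 1.93119e-06 = 2810028.335.
Round → code 2810028.

code 2810028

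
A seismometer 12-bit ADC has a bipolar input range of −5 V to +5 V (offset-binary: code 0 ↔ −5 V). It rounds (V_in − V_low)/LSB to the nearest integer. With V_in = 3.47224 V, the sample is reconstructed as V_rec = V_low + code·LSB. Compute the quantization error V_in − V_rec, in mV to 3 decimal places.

Step size: 10 V ÷ 2^12 = 2.441 mV.
(3.47224 − (−5))/0.00244141 = 3470.2295; round gives code 3470.
Reconstructed: 3.4716797 V.
Error = 3.47224 − 3.4716797 = 0.000560313 V = 0.560 mV.

0.560 mV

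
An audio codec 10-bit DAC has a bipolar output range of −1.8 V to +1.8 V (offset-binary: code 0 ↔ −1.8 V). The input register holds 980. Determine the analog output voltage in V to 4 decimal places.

1.6453 V

LSB = 3.6 V / 2^10 = 3.516 mV.
V_out = (−1.8) + 980 × 0.00351563 V = 1.64531 V.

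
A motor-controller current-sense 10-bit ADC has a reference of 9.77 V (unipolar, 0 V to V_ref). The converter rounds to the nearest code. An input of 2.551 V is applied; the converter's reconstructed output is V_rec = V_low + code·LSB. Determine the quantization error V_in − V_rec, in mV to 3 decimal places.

One LSB is 9.77 V / 1024 = 9.541 mV.
(2.551 − 0)/0.00954102 = 267.3720; round gives code 267.
Reconstructed: 2.5474512 V.
V_in − V_rec = 0.00354883 V = 3.549 mV.

3.549 mV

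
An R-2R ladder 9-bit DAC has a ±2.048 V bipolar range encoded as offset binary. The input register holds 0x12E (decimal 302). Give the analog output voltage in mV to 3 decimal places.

368.000 mV

LSB = 4.096 V / 2^9 = 8.000 mV.
Code 0x12E = 302 decimal.
V_out = (−2.048) + 302 × 0.008 V = 0.368 V.
= 368.000 mV.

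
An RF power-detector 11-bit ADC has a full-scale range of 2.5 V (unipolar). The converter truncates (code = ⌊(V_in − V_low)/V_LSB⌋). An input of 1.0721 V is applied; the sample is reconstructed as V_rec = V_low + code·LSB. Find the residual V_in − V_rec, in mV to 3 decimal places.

0.323 mV

Step size: 2.5 V ÷ 2^11 = 1.221 mV.
(1.0721 − 0)/0.0012207 = 878.2643; ⌊·⌋ gives code 878.
Code 878 maps back to 0 + 878×0.0012207 V = 1.0717773 V.
V_in − V_rec = 0.000322656 V = 0.323 mV.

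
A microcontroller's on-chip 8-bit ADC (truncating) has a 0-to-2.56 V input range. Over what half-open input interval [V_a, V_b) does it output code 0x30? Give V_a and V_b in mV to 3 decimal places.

LSB = 2.56/2^8 = 10.000 mV.
Code 0x30 = 48 decimal.
V_a = V_low + 48·LSB = 0.48 V; V_b = V_low + 49·LSB = 0.49 V.

[480.000 mV, 490.000 mV)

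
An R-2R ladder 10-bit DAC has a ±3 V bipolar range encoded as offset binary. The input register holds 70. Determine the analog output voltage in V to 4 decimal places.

LSB = 6 V / 2^10 = 5.859 mV.
V_out = (−3) + 70 × 0.00585938 V = -2.58984 V.

-2.5898 V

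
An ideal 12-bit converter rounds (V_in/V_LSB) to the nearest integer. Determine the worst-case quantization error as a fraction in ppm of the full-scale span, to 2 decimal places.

Rounding → worst-case error = ½ LSB = V_FS/2^13, so 1e+06/8192 = 122.07 ppm of full scale.

122.07 ppm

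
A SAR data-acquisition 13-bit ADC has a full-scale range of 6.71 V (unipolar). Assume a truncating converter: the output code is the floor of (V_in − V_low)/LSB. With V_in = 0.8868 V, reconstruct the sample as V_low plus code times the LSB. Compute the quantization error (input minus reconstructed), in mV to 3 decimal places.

Step size: 6.71 V ÷ 2^13 = 0.819 mV.
Scaled input = 1082.6625 LSBs, so code = 1082.
Code 1082 maps back to 0 + 1082×0.000819092 V = 0.88625732 V.
Difference: 0.000542676 V → 0.543 mV.

0.543 mV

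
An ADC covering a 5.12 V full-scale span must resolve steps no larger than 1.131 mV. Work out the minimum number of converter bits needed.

Number of steps required ≥ 5.12 V / 1.131 mV = 4526.97.
Need 2^N ≥ 4526.97; 2^12 = 4096, 2^13 = 8192.
Minimum N = 13.

13 bits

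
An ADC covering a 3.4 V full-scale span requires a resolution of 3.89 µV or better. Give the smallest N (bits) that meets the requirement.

20 bits

Number of steps required ≥ 3.4 V / 3.89 µV = 874035.99.
Need 2^N ≥ 874035.99; 2^19 = 524288, 2^20 = 1048576.
Minimum N = 20.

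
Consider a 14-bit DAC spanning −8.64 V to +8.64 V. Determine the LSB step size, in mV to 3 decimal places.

1.055 mV

Full-scale span = 17.28 V.
LSB = 17.28 / 2^14 = 17.28 / 16384 = 0.00105469 V = 1.055 mV.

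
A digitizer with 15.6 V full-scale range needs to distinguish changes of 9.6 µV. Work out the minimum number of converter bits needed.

Number of steps required ≥ 15.6 V / 9.6 µV = 1625000.00.
Need 2^N ≥ 1625000.00; 2^20 = 1048576, 2^21 = 2097152.
Minimum N = 21.

21 bits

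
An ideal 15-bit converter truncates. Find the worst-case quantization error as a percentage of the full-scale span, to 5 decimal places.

0.00305 %

Truncating → worst-case error = 1 LSB = V_FS/2^15, so 100/32768 = 0.00305176 % of full scale.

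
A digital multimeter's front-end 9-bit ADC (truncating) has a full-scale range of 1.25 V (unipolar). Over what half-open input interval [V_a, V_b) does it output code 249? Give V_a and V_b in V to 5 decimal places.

LSB = 1.25/2^9 = 2.441 mV.
V_a = V_low + 249·LSB = 0.60791 V; V_b = V_low + 250·LSB = 0.610352 V.

[0.60791 V, 0.61035 V)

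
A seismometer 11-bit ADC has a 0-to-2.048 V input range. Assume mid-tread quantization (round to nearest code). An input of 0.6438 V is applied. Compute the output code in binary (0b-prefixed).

Full-scale span = 2.048 V; LSB = 2.048/2^11 = 1.000 mV.
(0.6438 − 0) / 0.001 = 643.800 LSBs.
Round → code 644.
In binary (0b-prefixed): 0b1010000100.

code 0b1010000100 (decimal 644)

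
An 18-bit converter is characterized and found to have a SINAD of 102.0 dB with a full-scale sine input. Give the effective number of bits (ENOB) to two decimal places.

16.65 bits

ENOB = (SINAD − 1.76) / 6.02 = (102.0 − 1.76)/6.02 = 16.651.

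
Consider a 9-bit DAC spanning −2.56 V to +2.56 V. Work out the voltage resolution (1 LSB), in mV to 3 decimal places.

Full-scale span = 5.12 V.
LSB = 5.12 / 2^9 = 5.12 / 512 = 0.01 V = 10.000 mV.

10.000 mV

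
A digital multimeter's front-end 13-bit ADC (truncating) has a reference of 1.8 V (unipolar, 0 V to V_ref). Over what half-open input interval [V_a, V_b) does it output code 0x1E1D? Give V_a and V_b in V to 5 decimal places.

[1.69387 V, 1.69409 V)

LSB = 1.8/2^13 = 219.73 µV.
Code 0x1E1D = 7709 decimal.
V_a = V_low + 7709·LSB = 1.69387 V; V_b = V_low + 7710·LSB = 1.69409 V.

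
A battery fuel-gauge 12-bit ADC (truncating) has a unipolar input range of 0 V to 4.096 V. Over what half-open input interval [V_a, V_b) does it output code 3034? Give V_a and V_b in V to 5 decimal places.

[3.03400 V, 3.03500 V)

LSB = 4.096/2^12 = 1.000 mV.
V_a = V_low + 3034·LSB = 3.034 V; V_b = V_low + 3035·LSB = 3.035 V.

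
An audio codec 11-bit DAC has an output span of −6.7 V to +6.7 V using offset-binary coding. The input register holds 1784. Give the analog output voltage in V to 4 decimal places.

4.9727 V

LSB = 13.4 V / 2^11 = 6.543 mV.
V_out = (−6.7) + 1784 × 0.00654297 V = 4.97266 V.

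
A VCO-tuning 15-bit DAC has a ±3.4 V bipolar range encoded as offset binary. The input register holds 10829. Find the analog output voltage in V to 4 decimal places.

-1.1528 V

LSB = 6.8 V / 2^15 = 207.52 µV.
V_out = (−3.4) + 10829 × 0.00020752 V = -1.15277 V.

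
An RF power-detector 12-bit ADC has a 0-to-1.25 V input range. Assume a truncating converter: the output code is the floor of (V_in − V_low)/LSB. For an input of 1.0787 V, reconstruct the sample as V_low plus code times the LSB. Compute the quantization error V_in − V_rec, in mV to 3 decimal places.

One LSB is 1.25 V / 4096 = 305.18 µV.
Scaled input = 3534.6842 LSBs, so code = 3534.
V_rec = 0 + 3534·0.000305176 = 1.0784912 V.
V_in − V_rec = 0.000208789 V = 0.209 mV.

0.209 mV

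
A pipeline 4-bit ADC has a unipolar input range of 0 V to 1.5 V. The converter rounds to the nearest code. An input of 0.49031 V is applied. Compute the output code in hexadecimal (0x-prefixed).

code 0x5 (decimal 5)

LSB = 1.5 V / 16 = 93.750 mV.
(0.49031 − 0) / 0.09375 = 5.230 LSBs.
Round → code 5.
In hexadecimal (0x-prefixed): 0x5.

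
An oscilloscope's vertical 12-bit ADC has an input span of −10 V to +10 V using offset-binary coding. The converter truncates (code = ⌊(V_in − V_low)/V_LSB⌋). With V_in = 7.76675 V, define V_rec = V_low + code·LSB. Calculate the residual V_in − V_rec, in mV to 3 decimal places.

LSB = 20/2^12 = 4.883 mV.
(7.76675 − (−10))/0.00488281 = 3638.6304; ⌊·⌋ gives code 3638.
V_rec = (−10) + 3638·0.00488281 = 7.7636719 V.
Difference: 0.00307813 V → 3.078 mV.

3.078 mV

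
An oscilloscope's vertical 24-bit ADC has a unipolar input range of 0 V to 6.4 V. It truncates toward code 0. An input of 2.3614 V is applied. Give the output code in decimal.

LSB = 6.4 V / 16777216 = 0.38 µV.
Input sits at 6190268.416 steps above V_low.
Floor → code 6190268.

code 6190268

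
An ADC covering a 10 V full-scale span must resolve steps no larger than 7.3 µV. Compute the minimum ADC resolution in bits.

21 bits

Number of steps required ≥ 10 V / 7.3 µV = 1369863.01.
Need 2^N ≥ 1369863.01; 2^20 = 1048576, 2^21 = 2097152.
Minimum N = 21.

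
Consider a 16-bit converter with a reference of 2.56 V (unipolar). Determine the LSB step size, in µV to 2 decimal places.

39.06 µV

Full-scale span = 2.56 V.
LSB = 2.56 / 2^16 = 2.56 / 65536 = 3.90625e-05 V = 39.06 µV.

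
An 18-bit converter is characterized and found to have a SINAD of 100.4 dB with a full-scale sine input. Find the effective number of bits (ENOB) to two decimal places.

16.39 bits

ENOB = (SINAD − 1.76) / 6.02 = (100.4 − 1.76)/6.02 = 16.385.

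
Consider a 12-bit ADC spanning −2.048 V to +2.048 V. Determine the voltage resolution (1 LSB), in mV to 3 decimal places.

1.000 mV

Full-scale span = 4.096 V.
LSB = 4.096 / 2^12 = 4.096 / 4096 = 0.001 V = 1.000 mV.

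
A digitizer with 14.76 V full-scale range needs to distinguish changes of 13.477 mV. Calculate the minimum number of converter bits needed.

11 bits

Number of steps required ≥ 14.76 V / 13.477 mV = 1095.20.
Need 2^N ≥ 1095.20; 2^10 = 1024, 2^11 = 2048.
Minimum N = 11.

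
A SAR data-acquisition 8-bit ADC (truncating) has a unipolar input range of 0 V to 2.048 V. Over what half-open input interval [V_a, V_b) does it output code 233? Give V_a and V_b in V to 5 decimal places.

LSB = 2.048/2^8 = 8.000 mV.
V_a = V_low + 233·LSB = 1.864 V; V_b = V_low + 234·LSB = 1.872 V.

[1.86400 V, 1.87200 V)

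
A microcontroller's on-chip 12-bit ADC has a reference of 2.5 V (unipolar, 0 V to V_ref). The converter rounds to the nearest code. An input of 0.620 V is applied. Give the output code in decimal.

code 1016

With 4096 levels over 2.5 V, one step is 0.610 mV.
(V_in − V_low)/LSB = (0.620 − 0) / 0.000610352 = 1015.808.
round(1015.808) = 1016.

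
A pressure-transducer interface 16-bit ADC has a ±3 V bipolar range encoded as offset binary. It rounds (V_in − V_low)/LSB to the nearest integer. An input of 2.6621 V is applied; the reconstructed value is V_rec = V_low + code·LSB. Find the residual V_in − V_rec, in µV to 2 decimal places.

21.14 µV

Step size: 6 V ÷ 2^16 = 91.55 µV.
(V_in − V_low)/LSB = (2.6621 − (−3))/9.15527e-05 = 61845.2309 → code 61845 (round).
V_rec = (−3) + 61845·9.15527e-05 = 2.6620789 V.
Error = 2.6621 − 2.6620789 = 2.11426e-05 V = 21.14 µV.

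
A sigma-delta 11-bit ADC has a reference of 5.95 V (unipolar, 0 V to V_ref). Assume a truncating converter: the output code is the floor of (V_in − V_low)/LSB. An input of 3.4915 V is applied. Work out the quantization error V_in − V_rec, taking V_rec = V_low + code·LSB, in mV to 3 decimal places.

2.267 mV

One LSB is 5.95 V / 2048 = 2.905 mV.
(3.4915 − 0)/0.00290527 = 1201.7802; ⌊·⌋ gives code 1201.
Code 1201 maps back to 0 + 1201×0.00290527 V = 3.4892334 V.
V_in − V_rec = 0.0022666 V = 2.267 mV.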